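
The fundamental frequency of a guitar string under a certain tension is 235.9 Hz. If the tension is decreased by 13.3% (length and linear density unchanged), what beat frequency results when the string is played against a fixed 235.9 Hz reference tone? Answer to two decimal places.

16.25 Hz

For a string, f ∝ √T, so the new frequency is 235.9·√0.867 = 219.6532 Hz.
f_beat = |219.6532 − 235.9| = 16.25 Hz.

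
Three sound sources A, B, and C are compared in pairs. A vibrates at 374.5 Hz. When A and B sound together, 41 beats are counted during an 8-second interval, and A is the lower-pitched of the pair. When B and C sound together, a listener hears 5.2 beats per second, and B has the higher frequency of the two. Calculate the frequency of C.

A–B: Beat frequency = 41/8 = 5.125 Hz.
B is above A, so f_B = 374.5 + 5.125 = 379.625 Hz.
C is below B, so f_C = 379.625 − 5.2 = 374.425 Hz.

374.425 Hz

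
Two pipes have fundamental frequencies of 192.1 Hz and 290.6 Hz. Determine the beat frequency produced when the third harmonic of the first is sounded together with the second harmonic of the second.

Third harmonic of the first: 3·192.1 = 576.3 Hz.
Second harmonic of the second: 2·290.6 = 581.2 Hz.
f_beat = |576.3 − 581.2| = 4.9 Hz.

4.9 Hz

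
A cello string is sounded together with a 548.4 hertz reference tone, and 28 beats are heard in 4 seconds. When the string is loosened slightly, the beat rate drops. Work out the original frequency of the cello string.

555.4 Hz

Beat frequency = 28/4 = 7 Hz.
|f − 548.4| = 7, so the cello string was at either 541.4 Hz or 555.4 Hz.
Reducing tension lowers a string's frequency; the adjustment lowers the cello string's frequency.
The beat rate fell, so the adjustment moved the cello string toward 548.4 Hz — it must have started above the reference.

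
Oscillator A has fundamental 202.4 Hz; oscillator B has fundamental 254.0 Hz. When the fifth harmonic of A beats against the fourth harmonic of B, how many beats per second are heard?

4.0 Hz

Fifth harmonic of the first: 5·202.4 = 1012.0 Hz.
Fourth harmonic of the second: 4·254.0 = 1016.0 Hz.
f_beat = |1012.0 − 1016.0| = 4.0 Hz.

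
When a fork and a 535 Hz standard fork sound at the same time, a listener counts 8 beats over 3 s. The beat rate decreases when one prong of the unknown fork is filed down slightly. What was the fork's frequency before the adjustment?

532.3333 Hz

Beat frequency = 8/3 = 2.6667 Hz.
|f − 535| = 2.6667, so the fork was at either 532.3333 Hz or 537.6667 Hz.
Filing a prong removes mass and raises the fork's frequency; the adjustment raises the fork's frequency.
The beat rate fell, so the adjustment moved the fork toward 535 Hz — it must have started below the reference.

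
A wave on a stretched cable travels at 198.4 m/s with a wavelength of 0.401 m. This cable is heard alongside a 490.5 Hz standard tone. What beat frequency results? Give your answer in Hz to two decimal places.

4.26 Hz

Source frequency f = v/λ = 198.4/0.401 = 494.7631 Hz.
f_beat = |494.7631 − 490.5| = 4.26 Hz.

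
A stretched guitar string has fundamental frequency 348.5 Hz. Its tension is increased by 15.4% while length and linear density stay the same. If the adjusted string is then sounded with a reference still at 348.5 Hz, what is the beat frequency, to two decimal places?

25.87 Hz

For a string, f ∝ √T, so the new frequency is 348.5·√1.154 = 374.3740 Hz.
f_beat = |374.3740 − 348.5| = 25.87 Hz.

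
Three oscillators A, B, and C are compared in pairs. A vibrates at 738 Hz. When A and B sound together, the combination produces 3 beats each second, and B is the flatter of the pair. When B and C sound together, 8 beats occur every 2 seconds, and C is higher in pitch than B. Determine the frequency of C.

739 Hz

B is below A, so f_B = 738 − 3 = 735 Hz.
B–C: Beat frequency = 8/2 = 4 Hz.
C is above B, so f_C = 735 + 4 = 739 Hz.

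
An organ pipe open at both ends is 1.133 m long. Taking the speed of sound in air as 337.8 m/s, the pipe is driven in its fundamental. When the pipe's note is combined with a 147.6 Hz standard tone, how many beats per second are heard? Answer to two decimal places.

1.47 Hz

Open pipe: f_n = n·v/(2L) = 1·337.8/(2·1.133) = 149.0733 Hz.
f_beat = |149.0733 − 147.6| = 1.47 Hz.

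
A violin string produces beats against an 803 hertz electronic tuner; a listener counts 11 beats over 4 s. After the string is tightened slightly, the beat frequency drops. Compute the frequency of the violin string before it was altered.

Beat frequency = 11/4 = 2.75 Hz.
|f − 803| = 2.75, so the violin string was at either 800.25 Hz or 805.75 Hz.
Increasing tension raises a string's frequency; the adjustment raises the violin string's frequency.
The beat rate fell, so the adjustment moved the violin string toward 803 Hz — it must have started below the reference.

800.25 Hz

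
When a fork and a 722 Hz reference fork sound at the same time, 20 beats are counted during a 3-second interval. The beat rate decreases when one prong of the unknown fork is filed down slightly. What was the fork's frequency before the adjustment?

Beat frequency = 20/3 = 6.6667 Hz.
|f − 722| = 6.6667, so the fork was at either 715.3333 Hz or 728.6667 Hz.
Filing a prong removes mass and raises the fork's frequency; the adjustment raises the fork's frequency.
The beat rate fell, so the adjustment moved the fork toward 722 Hz — it must have started below the reference.

715.3333 Hz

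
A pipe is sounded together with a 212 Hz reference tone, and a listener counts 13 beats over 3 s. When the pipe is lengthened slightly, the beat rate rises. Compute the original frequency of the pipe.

Beat frequency = 13/3 = 4.3333 Hz.
|f − 212| = 4.3333, so the pipe was at either 207.6667 Hz or 216.3333 Hz.
A longer pipe has a lower fundamental; the adjustment lowers the pipe's frequency.
The beat rate rose, so the adjustment moved the pipe further from 212 Hz — it was already below the reference.

207.6667 Hz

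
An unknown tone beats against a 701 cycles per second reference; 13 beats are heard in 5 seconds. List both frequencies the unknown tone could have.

698.4 Hz or 703.6 Hz

Beat frequency = 13/5 = 2.6 Hz.
|f − 701| = 2.6, so f = 701 ± 2.6.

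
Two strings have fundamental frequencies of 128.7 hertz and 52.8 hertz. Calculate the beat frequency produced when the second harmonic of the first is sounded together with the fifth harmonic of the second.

6.6 Hz

Second harmonic of the first: 2·128.7 = 257.4 Hz.
Fifth harmonic of the second: 5·52.8 = 264.0 Hz.
f_beat = |257.4 − 264.0| = 6.6 Hz.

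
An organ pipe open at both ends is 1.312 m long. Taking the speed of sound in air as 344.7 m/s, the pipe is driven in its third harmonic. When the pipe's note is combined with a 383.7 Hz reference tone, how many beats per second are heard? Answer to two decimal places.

Open pipe: f_n = n·v/(2L) = 3·344.7/(2·1.312) = 394.0930 Hz.
f_beat = |394.0930 − 383.7| = 10.39 Hz.

10.39 Hz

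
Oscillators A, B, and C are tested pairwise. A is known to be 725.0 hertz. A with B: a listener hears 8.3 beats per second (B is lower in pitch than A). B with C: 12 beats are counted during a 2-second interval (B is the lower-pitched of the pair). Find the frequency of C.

B is below A, so f_B = 725.0 − 8.3 = 716.7 Hz.
B–C: Beat frequency = 12/2 = 6 Hz.
C is above B, so f_C = 716.7 + 6 = 722.7 Hz.

722.7 Hz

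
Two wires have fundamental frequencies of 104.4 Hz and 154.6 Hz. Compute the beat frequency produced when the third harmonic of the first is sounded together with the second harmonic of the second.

Third harmonic of the first: 3·104.4 = 313.2 Hz.
Second harmonic of the second: 2·154.6 = 309.2 Hz.
f_beat = |313.2 − 309.2| = 4.0 Hz.

4.0 Hz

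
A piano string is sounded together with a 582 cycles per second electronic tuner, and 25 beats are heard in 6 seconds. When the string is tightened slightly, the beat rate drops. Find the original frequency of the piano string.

Beat frequency = 25/6 = 4.1667 Hz.
|f − 582| = 4.1667, so the piano string was at either 577.8333 Hz or 586.1667 Hz.
Increasing tension raises a string's frequency; the adjustment raises the piano string's frequency.
The beat rate fell, so the adjustment moved the piano string toward 582 Hz — it must have started below the reference.

577.8333 Hz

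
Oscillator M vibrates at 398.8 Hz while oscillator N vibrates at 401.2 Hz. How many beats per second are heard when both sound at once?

Beats arise from superposition of two nearby frequencies; the beat rate is |f₁ − f₂|.
|398.8 − 401.2| = 2.4 Hz.

2.4 Hz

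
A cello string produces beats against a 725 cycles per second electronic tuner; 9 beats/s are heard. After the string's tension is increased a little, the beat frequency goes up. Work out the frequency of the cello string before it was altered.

|f − 725| = 9, so the cello string was at either 716 Hz or 734 Hz.
Higher tension means higher frequency; the adjustment raises the cello string's frequency.
The beat rate rose, so the adjustment moved the cello string further from 725 Hz — it was already above the reference.

734 Hz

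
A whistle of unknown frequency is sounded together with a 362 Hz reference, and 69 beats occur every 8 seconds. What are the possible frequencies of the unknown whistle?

Beat frequency = 69/8 = 8.625 Hz.
|f − 362| = 8.625, so f = 362 ± 8.625.

353.375 Hz or 370.625 Hz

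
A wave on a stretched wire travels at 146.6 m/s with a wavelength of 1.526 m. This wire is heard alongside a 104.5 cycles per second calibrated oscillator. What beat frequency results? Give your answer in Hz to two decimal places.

Source frequency f = v/λ = 146.6/1.526 = 96.0682 Hz.
f_beat = |96.0682 − 104.5| = 8.43 Hz.

8.43 Hz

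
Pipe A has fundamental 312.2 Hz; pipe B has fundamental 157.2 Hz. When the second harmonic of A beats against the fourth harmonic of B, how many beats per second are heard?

4.4 Hz

Second harmonic of the first: 2·312.2 = 624.4 Hz.
Fourth harmonic of the second: 4·157.2 = 628.8 Hz.
f_beat = |624.4 − 628.8| = 4.4 Hz.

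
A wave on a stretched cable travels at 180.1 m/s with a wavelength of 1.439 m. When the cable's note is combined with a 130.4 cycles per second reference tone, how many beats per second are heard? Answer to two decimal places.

Source frequency f = v/λ = 180.1/1.439 = 125.1564 Hz.
f_beat = |125.1564 − 130.4| = 5.24 Hz.

5.24 Hz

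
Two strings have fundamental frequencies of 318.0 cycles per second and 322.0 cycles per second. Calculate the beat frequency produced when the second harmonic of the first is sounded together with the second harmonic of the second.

8.0 Hz

Second harmonic of the first: 2·318.0 = 636.0 Hz.
Second harmonic of the second: 2·322.0 = 644.0 Hz.
f_beat = |636.0 − 644.0| = 8.0 Hz.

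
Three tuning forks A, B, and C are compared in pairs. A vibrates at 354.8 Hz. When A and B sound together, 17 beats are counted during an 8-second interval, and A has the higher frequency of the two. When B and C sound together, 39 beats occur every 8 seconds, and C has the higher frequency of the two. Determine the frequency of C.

357.55 Hz

A–B: Beat frequency = 17/8 = 2.125 Hz.
B is below A, so f_B = 354.8 − 2.125 = 352.675 Hz.
B–C: Beat frequency = 39/8 = 4.875 Hz.
C is above B, so f_C = 352.675 + 4.875 = 357.55 Hz.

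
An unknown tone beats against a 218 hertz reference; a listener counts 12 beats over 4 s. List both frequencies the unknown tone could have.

Beat frequency = 12/4 = 3 Hz.
|f − 218| = 3, so f = 218 ± 3.

215 Hz or 221 Hz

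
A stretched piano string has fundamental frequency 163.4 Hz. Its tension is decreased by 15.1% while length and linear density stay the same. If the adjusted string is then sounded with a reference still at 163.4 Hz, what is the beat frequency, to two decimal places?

For a string, f ∝ √T, so the new frequency is 163.4·√0.849 = 150.5587 Hz.
f_beat = |150.5587 − 163.4| = 12.84 Hz.

12.84 Hz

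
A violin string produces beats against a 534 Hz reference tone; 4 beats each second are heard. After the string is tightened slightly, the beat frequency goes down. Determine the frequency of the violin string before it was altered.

530 Hz

|f − 534| = 4, so the violin string was at either 530 Hz or 538 Hz.
Increasing tension raises a string's frequency; the adjustment raises the violin string's frequency.
The beat rate fell, so the adjustment moved the violin string toward 534 Hz — it must have started below the reference.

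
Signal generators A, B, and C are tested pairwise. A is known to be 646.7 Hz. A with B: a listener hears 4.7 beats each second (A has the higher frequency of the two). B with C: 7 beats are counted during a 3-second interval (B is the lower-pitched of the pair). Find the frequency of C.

B is below A, so f_B = 646.7 − 4.7 = 642 Hz.
B–C: Beat frequency = 7/3 = 2.3333 Hz.
C is above B, so f_C = 642 + 2.3333 = 644.3333 Hz.

644.3333 Hz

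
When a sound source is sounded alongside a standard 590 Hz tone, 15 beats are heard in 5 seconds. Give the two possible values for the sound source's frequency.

Beat frequency = 15/5 = 3 Hz.
|f − 590| = 3, so f = 590 ± 3.

587 Hz or 593 Hz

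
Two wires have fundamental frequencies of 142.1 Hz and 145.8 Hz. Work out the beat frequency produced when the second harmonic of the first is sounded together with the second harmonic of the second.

Second harmonic of the first: 2·142.1 = 284.2 Hz.
Second harmonic of the second: 2·145.8 = 291.6 Hz.
f_beat = |284.2 − 291.6| = 7.4 Hz.

7.4 Hz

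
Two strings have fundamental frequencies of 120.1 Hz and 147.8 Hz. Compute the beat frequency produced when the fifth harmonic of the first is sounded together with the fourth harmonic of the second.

Fifth harmonic of the first: 5·120.1 = 600.5 Hz.
Fourth harmonic of the second: 4·147.8 = 591.2 Hz.
f_beat = |600.5 − 591.2| = 9.3 Hz.

9.3 Hz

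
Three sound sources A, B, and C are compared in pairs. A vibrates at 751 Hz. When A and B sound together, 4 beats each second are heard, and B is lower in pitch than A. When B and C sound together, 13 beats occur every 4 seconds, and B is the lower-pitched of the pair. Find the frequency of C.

B is below A, so f_B = 751 − 4 = 747 Hz.
B–C: Beat frequency = 13/4 = 3.25 Hz.
C is above B, so f_C = 747 + 3.25 = 750.25 Hz.

750.25 Hz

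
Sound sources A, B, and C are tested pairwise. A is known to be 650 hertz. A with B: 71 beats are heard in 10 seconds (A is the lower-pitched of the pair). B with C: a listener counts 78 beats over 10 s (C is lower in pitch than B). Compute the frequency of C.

A–B: Beat frequency = 71/10 = 7.1 Hz.
B is above A, so f_B = 650 + 7.1 = 657.1 Hz.
B–C: Beat frequency = 78/10 = 7.8 Hz.
C is below B, so f_C = 657.1 − 7.8 = 649.3 Hz.

649.3 Hz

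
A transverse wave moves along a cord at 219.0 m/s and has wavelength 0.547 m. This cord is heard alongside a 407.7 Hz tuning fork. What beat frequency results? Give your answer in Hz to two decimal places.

Source frequency f = v/λ = 219.0/0.547 = 400.3656 Hz.
f_beat = |400.3656 − 407.7| = 7.33 Hz.

7.33 Hz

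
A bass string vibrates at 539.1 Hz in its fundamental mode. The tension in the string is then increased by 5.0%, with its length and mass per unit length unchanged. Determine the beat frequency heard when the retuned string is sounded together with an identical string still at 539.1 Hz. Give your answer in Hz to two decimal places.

For a string, f ∝ √T, so the new frequency is 539.1·√1.050 = 552.4131 Hz.
f_beat = |552.4131 − 539.1| = 13.31 Hz.

13.31 Hz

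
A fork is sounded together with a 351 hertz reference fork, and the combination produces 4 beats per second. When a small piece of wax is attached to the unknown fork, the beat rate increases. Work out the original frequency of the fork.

|f − 351| = 4, so the fork was at either 347 Hz or 355 Hz.
Loading a fork with wax lowers its frequency; the adjustment lowers the fork's frequency.
The beat rate rose, so the adjustment moved the fork further from 351 Hz — it was already below the reference.

347 Hz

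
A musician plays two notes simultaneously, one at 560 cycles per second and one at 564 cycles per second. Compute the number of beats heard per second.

Beats arise from superposition of two nearby frequencies; the beat rate is |f₁ − f₂|.
|560 − 564| = 4 Hz.

4 Hz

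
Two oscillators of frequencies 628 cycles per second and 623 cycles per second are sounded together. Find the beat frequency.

5 Hz

f_beat = |f₁ − f₂|.
|628 − 623| = 5 Hz.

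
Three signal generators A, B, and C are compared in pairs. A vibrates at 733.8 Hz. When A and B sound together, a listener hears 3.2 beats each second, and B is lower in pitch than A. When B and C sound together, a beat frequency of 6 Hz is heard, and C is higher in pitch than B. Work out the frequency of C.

736.6 Hz

B is below A, so f_B = 733.8 − 3.2 = 730.6 Hz.
C is above B, so f_C = 730.6 + 6 = 736.6 Hz.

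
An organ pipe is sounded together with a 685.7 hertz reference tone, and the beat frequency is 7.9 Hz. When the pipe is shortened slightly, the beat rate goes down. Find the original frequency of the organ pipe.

|f − 685.7| = 7.9, so the organ pipe was at either 677.8 Hz or 693.6 Hz.
A shorter pipe has a higher fundamental; the adjustment raises the organ pipe's frequency.
The beat rate fell, so the adjustment moved the organ pipe toward 685.7 Hz — it must have started below the reference.

677.8 Hz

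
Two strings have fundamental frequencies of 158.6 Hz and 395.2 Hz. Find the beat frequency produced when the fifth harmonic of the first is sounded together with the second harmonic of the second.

Fifth harmonic of the first: 5·158.6 = 793.0 Hz.
Second harmonic of the second: 2·395.2 = 790.4 Hz.
f_beat = |793.0 − 790.4| = 2.6 Hz.

2.6 Hz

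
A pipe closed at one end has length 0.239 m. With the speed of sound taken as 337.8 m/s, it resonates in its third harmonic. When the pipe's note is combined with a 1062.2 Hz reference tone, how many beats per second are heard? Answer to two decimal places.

Closed pipe (odd harmonics): f_n = n·v/(4L) = 3·337.8/(4·0.239) = 1060.0418 Hz.
f_beat = |1060.0418 − 1062.2| = 2.16 Hz.

2.16 Hz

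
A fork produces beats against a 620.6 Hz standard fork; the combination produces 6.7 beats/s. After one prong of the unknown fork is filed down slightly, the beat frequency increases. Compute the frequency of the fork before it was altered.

|f − 620.6| = 6.7, so the fork was at either 613.9 Hz or 627.3 Hz.
Filing a prong removes mass and raises the fork's frequency; the adjustment raises the fork's frequency.
The beat rate rose, so the adjustment moved the fork further from 620.6 Hz — it was already above the reference.

627.3 Hz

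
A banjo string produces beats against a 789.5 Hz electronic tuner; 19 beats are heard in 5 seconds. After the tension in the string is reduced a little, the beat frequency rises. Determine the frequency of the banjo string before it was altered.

785.7 Hz

Beat frequency = 19/5 = 3.8 Hz.
|f − 789.5| = 3.8, so the banjo string was at either 785.7 Hz or 793.3 Hz.
Lower tension means lower frequency; the adjustment lowers the banjo string's frequency.
The beat rate rose, so the adjustment moved the banjo string further from 789.5 Hz — it was already below the reference.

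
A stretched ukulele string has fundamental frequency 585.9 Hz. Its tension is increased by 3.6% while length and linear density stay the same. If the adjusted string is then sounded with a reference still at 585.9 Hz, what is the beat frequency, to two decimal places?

For a string, f ∝ √T, so the new frequency is 585.9·√1.036 = 596.3530 Hz.
f_beat = |596.3530 − 585.9| = 10.45 Hz.

10.45 Hz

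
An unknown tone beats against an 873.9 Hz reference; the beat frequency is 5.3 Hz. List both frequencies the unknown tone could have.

868.6 Hz or 879.2 Hz

|f − 873.9| = 5.3, so f = 873.9 ± 5.3.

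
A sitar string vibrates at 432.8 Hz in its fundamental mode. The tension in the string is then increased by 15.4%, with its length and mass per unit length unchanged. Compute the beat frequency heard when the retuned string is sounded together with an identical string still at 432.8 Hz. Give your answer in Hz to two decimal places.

32.13 Hz

For a string, f ∝ √T, so the new frequency is 432.8·√1.154 = 464.9328 Hz.
f_beat = |464.9328 − 432.8| = 32.13 Hz.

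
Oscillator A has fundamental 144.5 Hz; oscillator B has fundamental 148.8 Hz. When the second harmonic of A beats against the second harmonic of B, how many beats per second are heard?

Second harmonic of the first: 2·144.5 = 289.0 Hz.
Second harmonic of the second: 2·148.8 = 297.6 Hz.
f_beat = |289.0 − 297.6| = 8.6 Hz.

8.6 Hz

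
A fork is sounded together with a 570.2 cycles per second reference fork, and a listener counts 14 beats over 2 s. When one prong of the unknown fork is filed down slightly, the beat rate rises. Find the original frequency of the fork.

Beat frequency = 14/2 = 7 Hz.
|f − 570.2| = 7, so the fork was at either 563.2 Hz or 577.2 Hz.
Filing a prong removes mass and raises the fork's frequency; the adjustment raises the fork's frequency.
The beat rate rose, so the adjustment moved the fork further from 570.2 Hz — it was already above the reference.

577.2 Hz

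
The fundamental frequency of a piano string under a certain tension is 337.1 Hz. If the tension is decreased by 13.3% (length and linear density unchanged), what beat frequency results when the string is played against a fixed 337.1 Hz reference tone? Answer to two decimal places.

For a string, f ∝ √T, so the new frequency is 337.1·√0.867 = 313.8834 Hz.
f_beat = |313.8834 − 337.1| = 23.22 Hz.

23.22 Hz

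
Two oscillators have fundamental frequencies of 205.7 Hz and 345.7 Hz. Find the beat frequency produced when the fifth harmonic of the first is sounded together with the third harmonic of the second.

Fifth harmonic of the first: 5·205.7 = 1028.5 Hz.
Third harmonic of the second: 3·345.7 = 1037.1 Hz.
f_beat = |1028.5 − 1037.1| = 8.6 Hz.

8.6 Hz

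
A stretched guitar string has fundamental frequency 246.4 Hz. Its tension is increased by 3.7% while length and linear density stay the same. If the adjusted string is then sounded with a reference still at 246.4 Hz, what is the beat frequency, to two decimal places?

4.52 Hz

For a string, f ∝ √T, so the new frequency is 246.4·√1.037 = 250.9170 Hz.
f_beat = |250.9170 − 246.4| = 4.52 Hz.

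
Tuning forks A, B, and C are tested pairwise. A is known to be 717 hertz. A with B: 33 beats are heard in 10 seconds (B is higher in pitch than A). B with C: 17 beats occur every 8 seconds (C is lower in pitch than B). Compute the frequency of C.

A–B: Beat frequency = 33/10 = 3.3 Hz.
B is above A, so f_B = 717 + 3.3 = 720.3 Hz.
B–C: Beat frequency = 17/8 = 2.125 Hz.
C is below B, so f_C = 720.3 − 2.125 = 718.175 Hz.

718.175 Hz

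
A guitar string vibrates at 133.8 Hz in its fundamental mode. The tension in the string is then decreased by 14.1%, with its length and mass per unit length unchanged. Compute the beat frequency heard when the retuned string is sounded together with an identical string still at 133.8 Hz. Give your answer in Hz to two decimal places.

9.79 Hz

For a string, f ∝ √T, so the new frequency is 133.8·√0.859 = 124.0089 Hz.
f_beat = |124.0089 − 133.8| = 9.79 Hz.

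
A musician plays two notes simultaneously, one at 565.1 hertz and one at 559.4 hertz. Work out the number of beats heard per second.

f_beat = |f₁ − f₂|.
|565.1 − 559.4| = 5.7 Hz.

5.7 Hz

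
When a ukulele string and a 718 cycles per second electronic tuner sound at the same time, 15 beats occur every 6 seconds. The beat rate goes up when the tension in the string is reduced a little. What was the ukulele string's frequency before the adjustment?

Beat frequency = 15/6 = 2.5 Hz.
|f − 718| = 2.5, so the ukulele string was at either 715.5 Hz or 720.5 Hz.
Lower tension means lower frequency; the adjustment lowers the ukulele string's frequency.
The beat rate rose, so the adjustment moved the ukulele string further from 718 Hz — it was already below the reference.

715.5 Hz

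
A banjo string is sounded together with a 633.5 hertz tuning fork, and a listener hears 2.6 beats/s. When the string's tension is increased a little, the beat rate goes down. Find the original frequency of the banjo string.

|f − 633.5| = 2.6, so the banjo string was at either 630.9 Hz or 636.1 Hz.
Higher tension means higher frequency; the adjustment raises the banjo string's frequency.
The beat rate fell, so the adjustment moved the banjo string toward 633.5 Hz — it must have started below the reference.

630.9 Hz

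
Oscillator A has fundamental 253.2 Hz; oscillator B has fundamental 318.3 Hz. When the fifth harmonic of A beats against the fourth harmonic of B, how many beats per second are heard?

Fifth harmonic of the first: 5·253.2 = 1266.0 Hz.
Fourth harmonic of the second: 4·318.3 = 1273.2 Hz.
f_beat = |1266.0 − 1273.2| = 7.2 Hz.

7.2 Hz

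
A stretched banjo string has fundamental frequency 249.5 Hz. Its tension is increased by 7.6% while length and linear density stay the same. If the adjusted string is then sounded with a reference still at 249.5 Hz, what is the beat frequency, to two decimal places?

9.31 Hz

For a string, f ∝ √T, so the new frequency is 249.5·√1.076 = 258.8074 Hz.
f_beat = |258.8074 − 249.5| = 9.31 Hz.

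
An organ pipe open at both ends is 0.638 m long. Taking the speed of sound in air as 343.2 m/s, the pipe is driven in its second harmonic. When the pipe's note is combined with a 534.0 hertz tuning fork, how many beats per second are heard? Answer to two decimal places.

Open pipe: f_n = n·v/(2L) = 2·343.2/(2·0.638) = 537.9310 Hz.
f_beat = |537.9310 − 534.0| = 3.93 Hz.

3.93 Hz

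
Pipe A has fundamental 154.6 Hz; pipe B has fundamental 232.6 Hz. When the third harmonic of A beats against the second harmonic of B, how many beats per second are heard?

1.4 Hz

Third harmonic of the first: 3·154.6 = 463.8 Hz.
Second harmonic of the second: 2·232.6 = 465.2 Hz.
f_beat = |463.8 − 465.2| = 1.4 Hz.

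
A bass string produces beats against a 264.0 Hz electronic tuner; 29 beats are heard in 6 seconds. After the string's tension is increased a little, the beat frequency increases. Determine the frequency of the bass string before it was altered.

Beat frequency = 29/6 = 4.8333 Hz.
|f − 264.0| = 4.8333, so the bass string was at either 259.1667 Hz or 268.8333 Hz.
Higher tension means higher frequency; the adjustment raises the bass string's frequency.
The beat rate rose, so the adjustment moved the bass string further from 264.0 Hz — it was already above the reference.

268.8333 Hz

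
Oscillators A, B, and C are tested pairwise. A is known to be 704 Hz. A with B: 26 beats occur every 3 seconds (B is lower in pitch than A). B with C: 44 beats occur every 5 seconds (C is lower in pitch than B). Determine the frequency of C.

A–B: Beat frequency = 26/3 = 8.6667 Hz.
B is below A, so f_B = 704 − 8.6667 = 695.3333 Hz.
B–C: Beat frequency = 44/5 = 8.8 Hz.
C is below B, so f_C = 695.3333 − 8.8 = 686.5333 Hz.

686.5333 Hz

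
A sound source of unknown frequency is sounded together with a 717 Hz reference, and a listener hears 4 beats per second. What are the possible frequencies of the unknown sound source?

|f − 717| = 4, so f = 717 ± 4.

713 Hz or 721 Hz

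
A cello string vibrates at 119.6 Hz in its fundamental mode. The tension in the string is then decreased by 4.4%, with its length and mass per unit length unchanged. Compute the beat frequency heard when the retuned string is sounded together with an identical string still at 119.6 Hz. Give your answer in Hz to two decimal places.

2.66 Hz

For a string, f ∝ √T, so the new frequency is 119.6·√0.956 = 116.9392 Hz.
f_beat = |116.9392 − 119.6| = 2.66 Hz.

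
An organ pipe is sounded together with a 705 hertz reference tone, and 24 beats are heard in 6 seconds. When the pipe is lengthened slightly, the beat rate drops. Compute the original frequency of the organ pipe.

Beat frequency = 24/6 = 4 Hz.
|f − 705| = 4, so the organ pipe was at either 701 Hz or 709 Hz.
A longer pipe has a lower fundamental; the adjustment lowers the organ pipe's frequency.
The beat rate fell, so the adjustment moved the organ pipe toward 705 Hz — it must have started above the reference.

709 Hz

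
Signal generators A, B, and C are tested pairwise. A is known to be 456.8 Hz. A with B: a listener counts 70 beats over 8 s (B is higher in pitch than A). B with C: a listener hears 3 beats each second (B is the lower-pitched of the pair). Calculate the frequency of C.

A–B: Beat frequency = 70/8 = 8.75 Hz.
B is above A, so f_B = 456.8 + 8.75 = 465.55 Hz.
C is above B, so f_C = 465.55 + 3 = 468.55 Hz.

468.55 Hz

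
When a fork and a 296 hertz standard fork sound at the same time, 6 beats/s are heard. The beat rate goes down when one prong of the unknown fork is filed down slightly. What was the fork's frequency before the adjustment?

290 Hz

|f − 296| = 6, so the fork was at either 290 Hz or 302 Hz.
Filing a prong removes mass and raises the fork's frequency; the adjustment raises the fork's frequency.
The beat rate fell, so the adjustment moved the fork toward 296 Hz — it must have started below the reference.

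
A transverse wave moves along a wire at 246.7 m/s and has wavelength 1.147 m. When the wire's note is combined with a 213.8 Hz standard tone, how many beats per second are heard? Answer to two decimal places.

Source frequency f = v/λ = 246.7/1.147 = 215.0828 Hz.
f_beat = |215.0828 − 213.8| = 1.28 Hz.

1.28 Hz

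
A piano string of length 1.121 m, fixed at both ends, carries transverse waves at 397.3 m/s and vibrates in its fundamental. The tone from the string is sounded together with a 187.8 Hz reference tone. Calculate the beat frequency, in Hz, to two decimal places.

For a string fixed at both ends, f_n = n·v/(2L) = 1·397.3/(2·1.121) = 177.2079 Hz.
f_beat = |177.2079 − 187.8| = 10.59 Hz.

10.59 Hz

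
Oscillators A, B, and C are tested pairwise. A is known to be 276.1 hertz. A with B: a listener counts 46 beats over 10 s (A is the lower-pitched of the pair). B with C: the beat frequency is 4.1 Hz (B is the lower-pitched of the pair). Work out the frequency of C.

284.8 Hz

A–B: Beat frequency = 46/10 = 4.6 Hz.
B is above A, so f_B = 276.1 + 4.6 = 280.7 Hz.
C is above B, so f_C = 280.7 + 4.1 = 284.8 Hz.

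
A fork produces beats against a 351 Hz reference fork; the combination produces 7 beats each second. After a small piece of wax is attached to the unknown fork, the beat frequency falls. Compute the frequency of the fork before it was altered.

358 Hz

|f − 351| = 7, so the fork was at either 344 Hz or 358 Hz.
Loading a fork with wax lowers its frequency; the adjustment lowers the fork's frequency.
The beat rate fell, so the adjustment moved the fork toward 351 Hz — it must have started above the reference.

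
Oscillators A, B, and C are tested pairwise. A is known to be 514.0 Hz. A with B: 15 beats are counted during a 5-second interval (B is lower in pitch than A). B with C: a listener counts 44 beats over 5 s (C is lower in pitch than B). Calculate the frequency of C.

502.2 Hz

A–B: Beat frequency = 15/5 = 3 Hz.
B is below A, so f_B = 514.0 − 3 = 511 Hz.
B–C: Beat frequency = 44/5 = 8.8 Hz.
C is below B, so f_C = 511 − 8.8 = 502.2 Hz.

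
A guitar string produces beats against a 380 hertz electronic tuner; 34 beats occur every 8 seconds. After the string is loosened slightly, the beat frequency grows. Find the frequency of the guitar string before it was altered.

Beat frequency = 34/8 = 4.25 Hz.
|f − 380| = 4.25, so the guitar string was at either 375.75 Hz or 384.25 Hz.
Reducing tension lowers a string's frequency; the adjustment lowers the guitar string's frequency.
The beat rate rose, so the adjustment moved the guitar string further from 380 Hz — it was already below the reference.

375.75 Hz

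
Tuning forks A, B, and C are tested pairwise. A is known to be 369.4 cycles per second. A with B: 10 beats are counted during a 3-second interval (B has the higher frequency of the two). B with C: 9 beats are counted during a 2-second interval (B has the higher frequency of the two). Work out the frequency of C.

A–B: Beat frequency = 10/3 = 3.3333 Hz.
B is above A, so f_B = 369.4 + 3.3333 = 372.7333 Hz.
B–C: Beat frequency = 9/2 = 4.5 Hz.
C is below B, so f_C = 372.7333 − 4.5 = 368.2333 Hz.

368.2333 Hz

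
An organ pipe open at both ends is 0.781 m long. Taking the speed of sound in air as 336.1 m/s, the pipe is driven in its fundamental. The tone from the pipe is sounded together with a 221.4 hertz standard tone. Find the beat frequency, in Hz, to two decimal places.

Open pipe: f_n = n·v/(2L) = 1·336.1/(2·0.781) = 215.1729 Hz.
f_beat = |215.1729 − 221.4| = 6.23 Hz.

6.23 Hz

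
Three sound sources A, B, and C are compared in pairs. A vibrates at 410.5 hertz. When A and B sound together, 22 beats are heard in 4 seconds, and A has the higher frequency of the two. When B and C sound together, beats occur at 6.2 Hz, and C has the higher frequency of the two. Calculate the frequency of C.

A–B: Beat frequency = 22/4 = 5.5 Hz.
B is below A, so f_B = 410.5 − 5.5 = 405 Hz.
C is above B, so f_C = 405 + 6.2 = 411.2 Hz.

411.2 Hz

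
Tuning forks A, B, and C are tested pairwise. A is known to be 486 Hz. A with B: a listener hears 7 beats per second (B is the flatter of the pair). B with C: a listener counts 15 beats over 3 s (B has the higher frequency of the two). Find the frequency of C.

B is below A, so f_B = 486 − 7 = 479 Hz.
B–C: Beat frequency = 15/3 = 5 Hz.
C is below B, so f_C = 479 − 5 = 474 Hz.

474 Hz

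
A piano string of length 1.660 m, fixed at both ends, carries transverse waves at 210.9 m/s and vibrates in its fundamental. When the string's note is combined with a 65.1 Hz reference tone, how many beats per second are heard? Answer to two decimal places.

1.58 Hz

For a string fixed at both ends, f_n = n·v/(2L) = 1·210.9/(2·1.660) = 63.5241 Hz.
f_beat = |63.5241 − 65.1| = 1.58 Hz.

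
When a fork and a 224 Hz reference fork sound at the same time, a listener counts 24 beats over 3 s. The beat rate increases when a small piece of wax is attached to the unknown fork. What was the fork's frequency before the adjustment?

216 Hz

Beat frequency = 24/3 = 8 Hz.
|f − 224| = 8, so the fork was at either 216 Hz or 232 Hz.
Loading a fork with wax lowers its frequency; the adjustment lowers the fork's frequency.
The beat rate rose, so the adjustment moved the fork further from 224 Hz — it was already below the reference.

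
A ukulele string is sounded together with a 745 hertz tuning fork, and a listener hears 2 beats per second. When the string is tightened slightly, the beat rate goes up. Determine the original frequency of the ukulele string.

747 Hz

|f − 745| = 2, so the ukulele string was at either 743 Hz or 747 Hz.
Increasing tension raises a string's frequency; the adjustment raises the ukulele string's frequency.
The beat rate rose, so the adjustment moved the ukulele string further from 745 Hz — it was already above the reference.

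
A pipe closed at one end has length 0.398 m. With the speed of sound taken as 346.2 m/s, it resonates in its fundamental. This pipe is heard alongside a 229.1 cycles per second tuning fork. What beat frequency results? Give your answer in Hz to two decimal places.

Closed pipe (odd harmonics): f_n = n·v/(4L) = 1·346.2/(4·0.398) = 217.4623 Hz.
f_beat = |217.4623 − 229.1| = 11.64 Hz.

11.64 Hz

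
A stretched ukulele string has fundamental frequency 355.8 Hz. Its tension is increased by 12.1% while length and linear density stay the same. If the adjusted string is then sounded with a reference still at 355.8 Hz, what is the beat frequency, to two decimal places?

For a string, f ∝ √T, so the new frequency is 355.8·√1.121 = 376.7114 Hz.
f_beat = |376.7114 − 355.8| = 20.91 Hz.

20.91 Hz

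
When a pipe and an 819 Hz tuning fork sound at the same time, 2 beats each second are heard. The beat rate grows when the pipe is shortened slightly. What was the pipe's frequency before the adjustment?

|f − 819| = 2, so the pipe was at either 817 Hz or 821 Hz.
A shorter pipe has a higher fundamental; the adjustment raises the pipe's frequency.
The beat rate rose, so the adjustment moved the pipe further from 819 Hz — it was already above the reference.

821 Hz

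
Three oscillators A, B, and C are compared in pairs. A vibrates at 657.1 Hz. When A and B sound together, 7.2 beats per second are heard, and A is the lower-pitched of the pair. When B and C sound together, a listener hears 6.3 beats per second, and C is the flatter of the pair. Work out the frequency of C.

B is above A, so f_B = 657.1 + 7.2 = 664.3 Hz.
C is below B, so f_C = 664.3 − 6.3 = 658 Hz.

658 Hz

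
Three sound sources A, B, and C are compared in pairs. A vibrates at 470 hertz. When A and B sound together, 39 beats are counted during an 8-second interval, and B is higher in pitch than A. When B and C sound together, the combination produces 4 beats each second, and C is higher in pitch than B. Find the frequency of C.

478.875 Hz

A–B: Beat frequency = 39/8 = 4.875 Hz.
B is above A, so f_B = 470 + 4.875 = 474.875 Hz.
C is above B, so f_C = 474.875 + 4 = 478.875 Hz.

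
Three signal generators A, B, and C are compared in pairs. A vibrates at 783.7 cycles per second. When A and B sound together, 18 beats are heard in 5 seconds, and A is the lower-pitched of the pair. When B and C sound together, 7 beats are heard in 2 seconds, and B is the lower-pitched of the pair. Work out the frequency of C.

790.8 Hz

A–B: Beat frequency = 18/5 = 3.6 Hz.
B is above A, so f_B = 783.7 + 3.6 = 787.3 Hz.
B–C: Beat frequency = 7/2 = 3.5 Hz.
C is above B, so f_C = 787.3 + 3.5 = 790.8 Hz.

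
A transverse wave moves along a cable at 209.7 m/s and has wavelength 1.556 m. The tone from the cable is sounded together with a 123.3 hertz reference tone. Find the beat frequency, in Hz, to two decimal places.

Source frequency f = v/λ = 209.7/1.556 = 134.7686 Hz.
f_beat = |134.7686 − 123.3| = 11.47 Hz.

11.47 Hz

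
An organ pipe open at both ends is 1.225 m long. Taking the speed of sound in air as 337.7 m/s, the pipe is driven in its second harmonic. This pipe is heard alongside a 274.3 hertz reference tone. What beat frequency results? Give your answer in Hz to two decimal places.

1.37 Hz

Open pipe: f_n = n·v/(2L) = 2·337.7/(2·1.225) = 275.6735 Hz.
f_beat = |275.6735 − 274.3| = 1.37 Hz.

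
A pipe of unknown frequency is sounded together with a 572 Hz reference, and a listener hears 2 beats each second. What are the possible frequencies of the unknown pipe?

|f − 572| = 2, so f = 572 ± 2.

570 Hz or 574 Hz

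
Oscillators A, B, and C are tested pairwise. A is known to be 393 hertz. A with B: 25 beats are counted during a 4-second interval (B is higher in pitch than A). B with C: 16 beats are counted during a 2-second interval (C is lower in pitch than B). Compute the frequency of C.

391.25 Hz

A–B: Beat frequency = 25/4 = 6.25 Hz.
B is above A, so f_B = 393 + 6.25 = 399.25 Hz.
B–C: Beat frequency = 16/2 = 8 Hz.
C is below B, so f_C = 399.25 − 8 = 391.25 Hz.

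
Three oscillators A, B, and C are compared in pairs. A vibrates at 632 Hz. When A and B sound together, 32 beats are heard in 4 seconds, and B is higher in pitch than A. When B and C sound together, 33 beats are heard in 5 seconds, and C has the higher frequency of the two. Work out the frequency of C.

646.6 Hz

A–B: Beat frequency = 32/4 = 8 Hz.
B is above A, so f_B = 632 + 8 = 640 Hz.
B–C: Beat frequency = 33/5 = 6.6 Hz.
C is above B, so f_C = 640 + 6.6 = 646.6 Hz.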